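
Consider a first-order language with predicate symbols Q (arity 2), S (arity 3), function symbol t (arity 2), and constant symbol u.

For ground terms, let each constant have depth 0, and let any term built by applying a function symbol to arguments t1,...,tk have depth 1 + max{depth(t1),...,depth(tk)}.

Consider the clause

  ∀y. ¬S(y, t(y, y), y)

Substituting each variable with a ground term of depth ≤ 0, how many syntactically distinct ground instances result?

1

Ground terms of depth ≤ 0:
  If N_k denotes the number of depth-≤k ground terms, the 1 constant gives N_0 = 1, and each function symbol of arity r contributes N_{k-1}^r new terms at level k: N_k = 1 + N_{k-1}^2.
  N_0 = 1
  Explicitly: u.
So there is exactly 1 ground term available for substitution.
The clause has 1 distinct variable (y), which appears in the body. In the free term algebra distinct substitutions yield syntactically distinct ground instances.
Number of ground instances = 1.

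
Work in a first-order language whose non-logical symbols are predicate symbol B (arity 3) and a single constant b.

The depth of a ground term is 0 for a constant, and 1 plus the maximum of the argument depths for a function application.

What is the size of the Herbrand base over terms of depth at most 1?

First count ground terms of depth ≤ 1.
With no function symbols every ground term is a constant, so there is exactly 1 ground term at every depth bound.
N_0 = 1
N_1 = 1
Explicitly: b.
So |H| = 1.
For each predicate symbol, the number of ground atoms is |H| raised to its arity; summing:
  B: 1^3 = 1
Total ground atoms: 1.

1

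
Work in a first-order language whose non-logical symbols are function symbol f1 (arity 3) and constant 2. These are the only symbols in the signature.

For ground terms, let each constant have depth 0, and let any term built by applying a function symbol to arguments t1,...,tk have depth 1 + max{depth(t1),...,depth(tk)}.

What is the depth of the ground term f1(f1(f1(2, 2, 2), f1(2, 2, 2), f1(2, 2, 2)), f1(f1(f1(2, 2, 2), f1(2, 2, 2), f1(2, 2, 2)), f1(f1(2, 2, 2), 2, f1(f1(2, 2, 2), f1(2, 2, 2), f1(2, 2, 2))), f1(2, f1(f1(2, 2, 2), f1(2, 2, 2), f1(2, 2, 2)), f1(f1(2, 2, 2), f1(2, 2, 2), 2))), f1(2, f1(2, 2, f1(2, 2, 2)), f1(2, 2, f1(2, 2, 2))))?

5

depth(f1(2, 2, 2)) = 1 + max(0, 0, 0) = 1
depth(f1(f1(2, 2, 2), f1(2, 2, 2), f1(2, 2, 2))) = 1 + max(1, 1, 1) = 2
depth(f1(f1(2, 2, 2), 2, f1(f1(2, 2, 2), f1(2, 2, 2), f1(2, 2, 2)))) = 1 + max(1, 0, 2) = 3
depth(f1(f1(2, 2, 2), f1(2, 2, 2), 2)) = 1 + max(1, 1, 0) = 2
depth(f1(2, f1(f1(2, 2, 2), f1(2, 2, 2), f1(2, 2, 2)), f1(f1(2, 2, 2), f1(2, 2, 2), 2))) = 1 + max(0, 2, 2) = 3
depth(f1(f1(f1(2, 2, 2), f1(2, 2, 2), f1(2, 2, 2)), f1(f1(2, 2, 2), 2, f1(f1(2, 2, 2), f1(2, 2, 2), f1(2, 2, 2))), f1(2, f1(f1(2, 2, 2), f1(2, 2, 2), f1(2, 2, 2)), f1(f1(2, 2, 2), f1(2, 2, 2), 2)))) = 1 + max(2, 3, 3) = 4
depth(f1(2, 2, f1(2, 2, 2))) = 1 + max(0, 0, 1) = 2
depth(f1(2, f1(2, 2, f1(2, 2, 2)), f1(2, 2, f1(2, 2, 2)))) = 1 + max(0, 2, 2) = 3
depth(f1(f1(f1(2, 2, 2), f1(2, 2, 2), f1(2, 2, 2)), f1(f1(f1(2, 2, 2), f1(2, 2, 2), f1(2, 2, 2)), f1(f1(2, 2, 2), 2, f1(f1(2, 2, 2), f1(2, 2, 2), f1(2, 2, 2))), f1(2, f1(f1(2, 2, 2), f1(2, 2, 2), f1(2, 2, 2)), f1(f1(2, 2, 2), f1(2, 2, 2), 2))), f1(2, f1(2, 2, f1(2, 2, 2)), f1(2, 2, f1(2, 2, 2))))) = 1 + max(2, 4, 3) = 5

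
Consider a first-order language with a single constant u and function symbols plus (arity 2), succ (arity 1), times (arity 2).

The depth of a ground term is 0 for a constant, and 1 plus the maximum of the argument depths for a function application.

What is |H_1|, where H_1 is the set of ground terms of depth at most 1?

4

Count level by level. With function symbols plus/2, succ/1, times/2, the terms of depth ≤ k are the 1 constant together with each function applied to depth-≤(k−1) tuples, so N_k = 1 + N_{k-1}^2 + N_{k-1} + N_{k-1}^2.
N_0 = 1
N_1 = 1 + 1^2 + 1 + 1^2 = 4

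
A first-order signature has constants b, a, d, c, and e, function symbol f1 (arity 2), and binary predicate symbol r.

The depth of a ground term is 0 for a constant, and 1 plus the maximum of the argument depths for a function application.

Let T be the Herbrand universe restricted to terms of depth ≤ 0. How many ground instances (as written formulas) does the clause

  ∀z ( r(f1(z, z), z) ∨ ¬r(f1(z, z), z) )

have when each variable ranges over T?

Ground terms of depth ≤ 0:
  Count level by level. With function symbols f1/2, the terms of depth ≤ k are the 5 constants together with each function applied to depth-≤(k−1) tuples, so N_k = 5 + N_{k-1}^2.
  N_0 = 5
  Explicitly: b, a, d, c, e.
So there are 5 ground terms available for substitution.
The variable z ranges independently over the available ground terms, and distinct assignments produce distinct instances.
Number of ground instances = 5.

5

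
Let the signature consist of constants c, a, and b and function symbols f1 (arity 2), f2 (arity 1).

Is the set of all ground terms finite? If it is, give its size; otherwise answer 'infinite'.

infinite

The signature has at least one function symbol (f1, arity 2) and at least one constant (c).
Iterating f1 gives infinitely many distinct ground terms: c, f1(c, c), f1(f1(c, c), f1(c, c)), ...
So the Herbrand universe is infinite.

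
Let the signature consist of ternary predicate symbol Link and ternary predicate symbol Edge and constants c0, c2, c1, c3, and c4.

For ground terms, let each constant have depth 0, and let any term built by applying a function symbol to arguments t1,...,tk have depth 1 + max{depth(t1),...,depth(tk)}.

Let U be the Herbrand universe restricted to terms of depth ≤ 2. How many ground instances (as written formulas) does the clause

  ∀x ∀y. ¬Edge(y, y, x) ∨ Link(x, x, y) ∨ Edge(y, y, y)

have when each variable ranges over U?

Ground terms of depth ≤ 2:
  With no function symbols every ground term is a constant, so there are exactly 5 ground terms at every depth bound.
  N_0 = 5
  N_1 = 5
  N_2 = 5
  Explicitly: c0, c2, c1, c3, c4.
So there are 5 ground terms available for substitution.
Each of x, y ranges independently over the available ground terms, and distinct assignments produce distinct instances.
Number of ground instances = 5^2 = 25.

25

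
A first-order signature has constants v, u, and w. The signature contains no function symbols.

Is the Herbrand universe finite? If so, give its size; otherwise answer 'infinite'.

3

There are no function symbols, so every ground term is one of the 3 constants.
The Herbrand universe is {v, u, w}, which is finite with 3 elements.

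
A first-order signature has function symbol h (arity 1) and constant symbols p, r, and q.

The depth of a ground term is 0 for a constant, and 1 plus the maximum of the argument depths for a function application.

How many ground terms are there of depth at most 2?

Write N_k for the number of ground terms of depth ≤ k. A term of depth ≤ k is either a constant or a function symbol applied to arguments of depth ≤ k−1, so N_k = 3 + N_{k-1}.
N_0 = 3
N_1 = 3 + 3 = 6
N_2 = 3 + 6 = 9
Explicitly: p, r, q, h(p), h(r), h(q), h(h(p)), h(h(r)), h(h(q)).

9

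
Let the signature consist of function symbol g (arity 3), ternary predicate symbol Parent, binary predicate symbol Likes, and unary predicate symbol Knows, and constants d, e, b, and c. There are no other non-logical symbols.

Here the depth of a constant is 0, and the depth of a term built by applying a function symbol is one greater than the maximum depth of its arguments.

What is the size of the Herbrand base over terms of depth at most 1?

319124

First count ground terms of depth ≤ 1.
Let N_k count ground terms of depth at most k. Each non-constant term of depth ≤ k is some function symbol applied to depth-≤(k−1) arguments, giving N_k = 4 + N_{k-1}^3.
N_0 = 4
N_1 = 4 + 4^3 = 68
So |H| = 68.
For each predicate symbol, the number of ground atoms is |H| raised to its arity; summing:
  Parent: 68^3 = 314432;  Likes: 68^2 = 4624;  Knows: 68
Total ground atoms: 314432 + 4624 + 68 = 319124.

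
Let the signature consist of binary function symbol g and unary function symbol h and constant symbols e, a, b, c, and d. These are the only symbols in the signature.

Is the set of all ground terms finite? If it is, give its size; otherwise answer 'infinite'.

The signature has at least one function symbol (g, arity 2) and at least one constant (e).
Iterating g gives infinitely many distinct ground terms: e, g(e, e), g(g(e, e), g(e, e)), ...
So the Herbrand universe is infinite.

infinite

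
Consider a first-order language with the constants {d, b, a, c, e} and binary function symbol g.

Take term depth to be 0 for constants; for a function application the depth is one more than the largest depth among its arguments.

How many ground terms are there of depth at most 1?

30

Let N_k count ground terms of depth at most k. Each non-constant term of depth ≤ k is some function symbol applied to depth-≤(k−1) arguments, giving N_k = 5 + N_{k-1}^2.
N_0 = 5
N_1 = 5 + 5^2 = 30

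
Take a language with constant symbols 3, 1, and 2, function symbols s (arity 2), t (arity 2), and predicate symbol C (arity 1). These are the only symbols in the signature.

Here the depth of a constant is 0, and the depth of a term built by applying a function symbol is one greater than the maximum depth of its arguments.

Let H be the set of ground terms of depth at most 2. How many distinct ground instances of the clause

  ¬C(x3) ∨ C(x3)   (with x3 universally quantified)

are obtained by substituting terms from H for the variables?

Ground terms of depth ≤ 2:
  Let N_k = |{terms of depth ≤ k}|. Then N_0 = 3 and N_k = 3 + N_{k-1}^2 + N_{k-1}^2 for k ≥ 1 (one summand per function symbol, arity giving the exponent).
  N_0 = 3
  N_1 = 3 + 3^2 + 3^2 = 21
  N_2 = 3 + 21^2 + 21^2 = 885
So there are 885 ground terms available for substitution.
The variable x3 ranges independently over the available ground terms, and distinct assignments produce distinct instances.
Number of ground instances = 885.

885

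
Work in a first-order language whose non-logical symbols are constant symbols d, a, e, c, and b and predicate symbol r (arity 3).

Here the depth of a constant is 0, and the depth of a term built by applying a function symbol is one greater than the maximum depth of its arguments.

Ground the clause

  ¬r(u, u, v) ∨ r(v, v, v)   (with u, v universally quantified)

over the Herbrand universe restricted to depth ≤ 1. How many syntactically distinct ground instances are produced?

25

Ground terms of depth ≤ 1:
  With no function symbols every ground term is a constant, so there are exactly 5 ground terms at every depth bound.
  N_0 = 5
  N_1 = 5
  Explicitly: d, a, e, c, b.
So there are 5 ground terms available for substitution.
The body mentions every one of the 2 quantified variables; since ground terms form a free algebra, no two substitutions collapse to the same formula.
Number of ground instances = 5^2 = 25.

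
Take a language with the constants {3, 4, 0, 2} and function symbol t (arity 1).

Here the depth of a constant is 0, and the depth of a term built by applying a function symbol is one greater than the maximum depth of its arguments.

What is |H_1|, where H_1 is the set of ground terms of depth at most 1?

If N_k denotes the number of depth-≤k ground terms, the 4 constants give N_0 = 4, and each function symbol of arity r contributes N_{k-1}^r new terms at level k: N_k = 4 + N_{k-1}.
N_0 = 4
N_1 = 4 + 4 = 8

8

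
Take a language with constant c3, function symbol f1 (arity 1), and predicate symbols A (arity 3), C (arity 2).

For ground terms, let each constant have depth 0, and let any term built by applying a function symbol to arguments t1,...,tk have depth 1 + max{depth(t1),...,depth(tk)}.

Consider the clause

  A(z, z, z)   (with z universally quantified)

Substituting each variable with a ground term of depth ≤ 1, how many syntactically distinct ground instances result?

2

Ground terms of depth ≤ 1:
  Let N_k count ground terms of depth at most k. Each non-constant term of depth ≤ k is some function symbol applied to depth-≤(k−1) arguments, giving N_k = 1 + N_{k-1}.
  N_0 = 1
  N_1 = 1 + 1 = 2
So there are 2 ground terms available for substitution.
The variable z ranges independently over the available ground terms, and distinct assignments produce distinct instances.
Number of ground instances = 2.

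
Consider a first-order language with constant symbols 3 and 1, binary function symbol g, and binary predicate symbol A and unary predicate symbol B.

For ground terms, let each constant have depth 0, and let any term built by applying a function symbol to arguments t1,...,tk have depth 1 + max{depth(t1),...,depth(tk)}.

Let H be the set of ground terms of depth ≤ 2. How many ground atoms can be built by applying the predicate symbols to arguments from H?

First count ground terms of depth ≤ 2.
Let N_k count ground terms of depth at most k. Each non-constant term of depth ≤ k is some function symbol applied to depth-≤(k−1) arguments, giving N_k = 2 + N_{k-1}^2.
N_0 = 2
N_1 = 2 + 2^2 = 6
N_2 = 2 + 6^2 = 38
So |H| = 38.
A ground atom is a predicate applied to a tuple of terms from H, so the count is the sum over predicates of |H|^arity:
  A: 38^2 = 1444;  B: 38
Total ground atoms: 1444 + 38 = 1482.

1482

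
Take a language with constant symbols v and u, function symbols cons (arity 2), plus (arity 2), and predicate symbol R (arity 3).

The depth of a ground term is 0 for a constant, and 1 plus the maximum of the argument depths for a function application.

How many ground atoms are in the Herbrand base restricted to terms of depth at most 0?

First count ground terms of depth ≤ 0.
Count level by level. With function symbols cons/2, plus/2, the terms of depth ≤ k are the 2 constants together with each function applied to depth-≤(k−1) tuples, so N_k = 2 + N_{k-1}^2 + N_{k-1}^2.
N_0 = 2
So |H| = 2.
Ground atoms are formed by filling each argument slot of a predicate with a term from H, so an r-ary predicate gives |H|^r atoms:
  R: 2^3 = 8
Total ground atoms: 8.

8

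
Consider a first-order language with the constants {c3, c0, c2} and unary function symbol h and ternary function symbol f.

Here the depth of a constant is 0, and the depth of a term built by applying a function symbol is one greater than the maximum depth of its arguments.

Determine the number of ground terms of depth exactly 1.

30

Let N_k = |{terms of depth ≤ k}|. Then N_0 = 3 and N_k = 3 + N_{k-1} + N_{k-1}^3 for k ≥ 1 (one summand per function symbol, arity giving the exponent).
N_0 = 3
N_1 = 3 + 3 + 3^3 = 33
Terms of depth exactly 1: N_1 − N_0 = 33 − 3 = 30.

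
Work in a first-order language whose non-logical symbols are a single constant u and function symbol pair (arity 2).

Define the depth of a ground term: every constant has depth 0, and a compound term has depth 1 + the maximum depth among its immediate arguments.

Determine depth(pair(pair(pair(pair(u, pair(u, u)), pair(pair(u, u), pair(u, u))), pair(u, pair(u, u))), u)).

5

depth(pair(u, u)) = 1 + max(0, 0) = 1
depth(pair(u, pair(u, u))) = 1 + max(0, 1) = 2
depth(pair(pair(u, u), pair(u, u))) = 1 + max(1, 1) = 2
depth(pair(pair(u, pair(u, u)), pair(pair(u, u), pair(u, u)))) = 1 + max(2, 2) = 3
depth(pair(pair(pair(u, pair(u, u)), pair(pair(u, u), pair(u, u))), pair(u, pair(u, u)))) = 1 + max(3, 2) = 4
depth(pair(pair(pair(pair(u, pair(u, u)), pair(pair(u, u), pair(u, u))), pair(u, pair(u, u))), u)) = 1 + max(4, 0) = 5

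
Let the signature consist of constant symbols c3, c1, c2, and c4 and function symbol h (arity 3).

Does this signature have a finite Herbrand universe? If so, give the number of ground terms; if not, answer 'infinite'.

The signature has at least one function symbol (h, arity 3) and at least one constant (c3).
Iterating h gives infinitely many distinct ground terms: c3, h(c3, c3, c3), h(h(c3, c3, c3), h(c3, c3, c3), h(c3, c3, c3)), ...
So the Herbrand universe is infinite.

infinite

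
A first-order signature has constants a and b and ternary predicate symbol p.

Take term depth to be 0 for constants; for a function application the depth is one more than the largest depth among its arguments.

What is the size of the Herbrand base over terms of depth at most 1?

8

First count ground terms of depth ≤ 1.
With no function symbols every ground term is a constant, so there are exactly 2 ground terms at every depth bound.
N_0 = 2
N_1 = 2
Explicitly: a, b.
So |H| = 2.
A ground atom is a predicate applied to a tuple of terms from H, so the count is the sum over predicates of |H|^arity:
  p: 2^3 = 8
Total ground atoms: 8.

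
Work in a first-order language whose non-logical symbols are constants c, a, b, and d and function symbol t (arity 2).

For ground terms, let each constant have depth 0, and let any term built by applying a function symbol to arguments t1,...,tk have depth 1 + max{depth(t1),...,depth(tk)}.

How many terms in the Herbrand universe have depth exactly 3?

162816

Write N_k for the number of ground terms of depth ≤ k. A term of depth ≤ k is either a constant or a function symbol applied to arguments of depth ≤ k−1, so N_k = 4 + N_{k-1}^2.
N_0 = 4
N_1 = 4 + 4^2 = 20
N_2 = 4 + 20^2 = 404
N_3 = 4 + 404^2 = 163220
Terms of depth exactly 3: N_3 − N_2 = 163220 − 404 = 162816.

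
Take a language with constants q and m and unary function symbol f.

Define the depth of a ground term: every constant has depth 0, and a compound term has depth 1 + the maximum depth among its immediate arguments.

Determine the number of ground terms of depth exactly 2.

2

Let N_k count ground terms of depth at most k. Each non-constant term of depth ≤ k is some function symbol applied to depth-≤(k−1) arguments, giving N_k = 2 + N_{k-1}.
N_0 = 2
N_1 = 2 + 2 = 4
N_2 = 2 + 4 = 6
Terms of depth exactly 2: N_2 − N_1 = 6 − 4 = 2.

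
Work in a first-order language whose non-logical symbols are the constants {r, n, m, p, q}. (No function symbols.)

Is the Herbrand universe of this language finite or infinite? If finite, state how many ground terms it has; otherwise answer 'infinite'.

5

There are no function symbols, so every ground term is one of the 5 constants.
The Herbrand universe is {r, n, m, p, q}, which is finite with 5 elements.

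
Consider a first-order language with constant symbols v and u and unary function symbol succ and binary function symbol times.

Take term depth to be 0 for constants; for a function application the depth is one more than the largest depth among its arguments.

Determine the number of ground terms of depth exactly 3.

Write N_k for the number of ground terms of depth ≤ k. A term of depth ≤ k is either a constant or a function symbol applied to arguments of depth ≤ k−1, so N_k = 2 + N_{k-1} + N_{k-1}^2.
N_0 = 2
N_1 = 2 + 2 + 2^2 = 8
N_2 = 2 + 8 + 8^2 = 74
N_3 = 2 + 74 + 74^2 = 5552
Terms of depth exactly 3: N_3 − N_2 = 5552 − 74 = 5478.

5478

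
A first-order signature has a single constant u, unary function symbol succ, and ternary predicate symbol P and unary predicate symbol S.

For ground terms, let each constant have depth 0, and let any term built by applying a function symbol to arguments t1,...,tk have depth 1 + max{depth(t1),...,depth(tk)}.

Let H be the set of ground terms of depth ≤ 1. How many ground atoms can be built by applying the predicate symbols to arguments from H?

10

First count ground terms of depth ≤ 1.
Write N_k for the number of ground terms of depth ≤ k. A term of depth ≤ k is either a constant or a function symbol applied to arguments of depth ≤ k−1, so N_k = 1 + N_{k-1}.
N_0 = 1
N_1 = 1 + 1 = 2
Explicitly: u, succ(u).
So |H| = 2.
Each predicate of arity r yields |H|^r ground atoms (one per choice of an r-tuple from H):
  P: 2^3 = 8;  S: 2
Total ground atoms: 8 + 2 = 10.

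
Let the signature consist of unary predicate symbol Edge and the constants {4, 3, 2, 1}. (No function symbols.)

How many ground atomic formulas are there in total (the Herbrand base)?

4

With no function symbols, the Herbrand universe is just the 4 constants.
Ground atoms per predicate: Edge: 4.
Herbrand base size = 4 = 4.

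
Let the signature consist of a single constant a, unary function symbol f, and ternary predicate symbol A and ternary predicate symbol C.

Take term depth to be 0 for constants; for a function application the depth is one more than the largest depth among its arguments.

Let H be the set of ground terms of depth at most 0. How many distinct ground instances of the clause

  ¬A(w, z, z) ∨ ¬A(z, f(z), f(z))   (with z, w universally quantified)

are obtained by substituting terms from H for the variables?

1

Ground terms of depth ≤ 0:
  Let N_k = |{terms of depth ≤ k}|. Then N_0 = 1 and N_k = 1 + N_{k-1} for k ≥ 1 (one summand per function symbol, arity giving the exponent).
  N_0 = 1
So there is exactly 1 ground term available for substitution.
The body mentions every one of the 2 quantified variables; since ground terms form a free algebra, no two substitutions collapse to the same formula.
Number of ground instances = 1^2 = 1.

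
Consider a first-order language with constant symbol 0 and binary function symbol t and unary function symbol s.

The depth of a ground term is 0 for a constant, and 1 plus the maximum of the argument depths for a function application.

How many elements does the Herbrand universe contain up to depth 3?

Let N_k count ground terms of depth at most k. Each non-constant term of depth ≤ k is some function symbol applied to depth-≤(k−1) arguments, giving N_k = 1 + N_{k-1}^2 + N_{k-1}.
N_0 = 1
N_1 = 1 + 1^2 + 1 = 3
N_2 = 1 + 3^2 + 3 = 13
N_3 = 1 + 13^2 + 13 = 183

183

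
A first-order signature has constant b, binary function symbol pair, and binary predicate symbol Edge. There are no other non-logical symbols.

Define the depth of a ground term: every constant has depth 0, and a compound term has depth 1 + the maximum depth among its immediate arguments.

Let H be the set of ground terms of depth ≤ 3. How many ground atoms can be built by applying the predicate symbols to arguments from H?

First count ground terms of depth ≤ 3.
If N_k denotes the number of depth-≤k ground terms, the 1 constant gives N_0 = 1, and each function symbol of arity r contributes N_{k-1}^r new terms at level k: N_k = 1 + N_{k-1}^2.
N_0 = 1
N_1 = 1 + 1^2 = 2
N_2 = 1 + 2^2 = 5
N_3 = 1 + 5^2 = 26
So |H| = 26.
Each predicate of arity r yields |H|^r ground atoms (one per choice of an r-tuple from H):
  Edge: 26^2 = 676
Total ground atoms: 676.

676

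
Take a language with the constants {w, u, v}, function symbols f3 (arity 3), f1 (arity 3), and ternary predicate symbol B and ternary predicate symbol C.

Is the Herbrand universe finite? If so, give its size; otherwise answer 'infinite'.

The signature has at least one function symbol (f3, arity 3) and at least one constant (w).
Iterating f3 gives infinitely many distinct ground terms: w, f3(w, w, w), f3(f3(w, w, w), f3(w, w, w), f3(w, w, w)), ...
So the Herbrand universe is infinite.

infinite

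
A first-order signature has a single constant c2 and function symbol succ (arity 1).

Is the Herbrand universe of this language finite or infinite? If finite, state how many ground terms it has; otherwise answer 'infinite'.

infinite

The signature has at least one function symbol (succ, arity 1) and at least one constant (c2).
Iterating succ gives infinitely many distinct ground terms: c2, succ(c2), succ(succ(c2)), ...
So the Herbrand universe is infinite.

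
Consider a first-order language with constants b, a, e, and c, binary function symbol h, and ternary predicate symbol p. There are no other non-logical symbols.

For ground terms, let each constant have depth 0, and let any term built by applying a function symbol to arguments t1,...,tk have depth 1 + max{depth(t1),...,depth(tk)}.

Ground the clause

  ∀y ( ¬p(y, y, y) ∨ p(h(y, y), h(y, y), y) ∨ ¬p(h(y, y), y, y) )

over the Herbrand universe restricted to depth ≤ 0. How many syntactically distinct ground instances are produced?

Ground terms of depth ≤ 0:
  Let N_k = |{terms of depth ≤ k}|. Then N_0 = 4 and N_k = 4 + N_{k-1}^2 for k ≥ 1 (one summand per function symbol, arity giving the exponent).
  N_0 = 4
So there are 4 ground terms available for substitution.
There is 1 variable to instantiate (y),  occurring in at least one literal, so different choices give different ground instances.
Number of ground instances = 4.

4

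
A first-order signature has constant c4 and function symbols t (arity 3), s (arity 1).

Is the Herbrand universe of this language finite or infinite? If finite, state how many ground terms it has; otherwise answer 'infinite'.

The signature has at least one function symbol (t, arity 3) and at least one constant (c4).
Iterating t gives infinitely many distinct ground terms: c4, t(c4, c4, c4), t(t(c4, c4, c4), t(c4, c4, c4), t(c4, c4, c4)), ...
So the Herbrand universe is infinite.

infinite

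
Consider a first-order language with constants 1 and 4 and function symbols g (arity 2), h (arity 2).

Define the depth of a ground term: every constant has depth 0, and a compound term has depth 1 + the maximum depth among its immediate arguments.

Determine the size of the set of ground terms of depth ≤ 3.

If N_k denotes the number of depth-≤k ground terms, the 2 constants give N_0 = 2, and each function symbol of arity r contributes N_{k-1}^r new terms at level k: N_k = 2 + N_{k-1}^2 + N_{k-1}^2.
N_0 = 2
N_1 = 2 + 2^2 + 2^2 = 10
N_2 = 2 + 10^2 + 10^2 = 202
N_3 = 2 + 202^2 + 202^2 = 81610

81610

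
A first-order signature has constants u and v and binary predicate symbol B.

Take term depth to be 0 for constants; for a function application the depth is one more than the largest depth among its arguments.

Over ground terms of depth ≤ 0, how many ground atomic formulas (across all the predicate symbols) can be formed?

First count ground terms of depth ≤ 0.
With no function symbols every ground term is a constant, so there are exactly 2 ground terms at every depth bound.
N_0 = 2
So |H| = 2.
Ground atoms are formed by filling each argument slot of a predicate with a term from H, so an r-ary predicate gives |H|^r atoms:
  B: 2^2 = 4
Total ground atoms: 4.

4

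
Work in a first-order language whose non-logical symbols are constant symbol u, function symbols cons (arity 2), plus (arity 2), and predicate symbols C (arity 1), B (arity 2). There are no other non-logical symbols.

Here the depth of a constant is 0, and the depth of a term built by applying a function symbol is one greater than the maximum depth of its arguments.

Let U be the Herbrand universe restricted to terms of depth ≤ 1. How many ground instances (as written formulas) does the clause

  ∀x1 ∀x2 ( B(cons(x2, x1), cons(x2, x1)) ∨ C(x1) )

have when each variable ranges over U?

9

Ground terms of depth ≤ 1:
  Count level by level. With function symbols cons/2, plus/2, the terms of depth ≤ k are the 1 constant together with each function applied to depth-≤(k−1) tuples, so N_k = 1 + N_{k-1}^2 + N_{k-1}^2.
  N_0 = 1
  N_1 = 1 + 1^2 + 1^2 = 3
So there are 3 ground terms available for substitution.
There are 2 variables to instantiate (x1, x2), each occurring in at least one literal, so different choices give different ground instances.
Number of ground instances = 3^2 = 9.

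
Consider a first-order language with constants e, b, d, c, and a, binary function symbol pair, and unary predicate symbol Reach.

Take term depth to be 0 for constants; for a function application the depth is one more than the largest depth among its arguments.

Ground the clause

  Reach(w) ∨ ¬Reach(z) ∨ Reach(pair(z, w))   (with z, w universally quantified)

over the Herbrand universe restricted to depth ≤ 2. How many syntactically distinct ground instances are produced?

Ground terms of depth ≤ 2:
  Count level by level. With function symbols pair/2, the terms of depth ≤ k are the 5 constants together with each function applied to depth-≤(k−1) tuples, so N_k = 5 + N_{k-1}^2.
  N_0 = 5
  N_1 = 5 + 5^2 = 30
  N_2 = 5 + 30^2 = 905
So there are 905 ground terms available for substitution.
The clause has 2 distinct variables (z, w), each appearing in the body. In the free term algebra distinct substitutions yield syntactically distinct ground instances.
Number of ground instances = 905^2 = 819025.

819025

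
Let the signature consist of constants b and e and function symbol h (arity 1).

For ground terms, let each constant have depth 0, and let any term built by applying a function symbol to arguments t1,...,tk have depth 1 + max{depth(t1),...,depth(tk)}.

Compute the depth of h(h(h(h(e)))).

depth(h(e)) = 1 + depth(e) = 1 + 0 = 1
depth(h(h(e))) = 1 + depth(h(e)) = 1 + 1 = 2
depth(h(h(h(e)))) = 1 + depth(h(h(e))) = 1 + 2 = 3
depth(h(h(h(h(e))))) = 1 + depth(h(h(h(e)))) = 1 + 3 = 4

4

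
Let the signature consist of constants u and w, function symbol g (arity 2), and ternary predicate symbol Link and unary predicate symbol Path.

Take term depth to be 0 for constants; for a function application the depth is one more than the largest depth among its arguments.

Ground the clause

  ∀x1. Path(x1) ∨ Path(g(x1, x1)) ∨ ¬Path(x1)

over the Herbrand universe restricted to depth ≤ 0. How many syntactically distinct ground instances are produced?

Ground terms of depth ≤ 0:
  Write N_k for the number of ground terms of depth ≤ k. A term of depth ≤ k is either a constant or a function symbol applied to arguments of depth ≤ k−1, so N_k = 2 + N_{k-1}^2.
  N_0 = 2
So there are 2 ground terms available for substitution.
The variable x1 ranges independently over the available ground terms, and distinct assignments produce distinct instances.
Number of ground instances = 2.

2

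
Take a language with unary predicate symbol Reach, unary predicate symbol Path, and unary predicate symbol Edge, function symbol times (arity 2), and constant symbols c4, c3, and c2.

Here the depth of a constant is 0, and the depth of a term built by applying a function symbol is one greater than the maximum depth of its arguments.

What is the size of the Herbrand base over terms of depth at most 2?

First count ground terms of depth ≤ 2.
If N_k denotes the number of depth-≤k ground terms, the 3 constants give N_0 = 3, and each function symbol of arity r contributes N_{k-1}^r new terms at level k: N_k = 3 + N_{k-1}^2.
N_0 = 3
N_1 = 3 + 3^2 = 12
N_2 = 3 + 12^2 = 147
So |H| = 147.
Ground atoms are formed by filling each argument slot of a predicate with a term from H, so an r-ary predicate gives |H|^r atoms:
  Reach: 147;  Path: 147;  Edge: 147
Total ground atoms: 147 + 147 + 147 = 441.

441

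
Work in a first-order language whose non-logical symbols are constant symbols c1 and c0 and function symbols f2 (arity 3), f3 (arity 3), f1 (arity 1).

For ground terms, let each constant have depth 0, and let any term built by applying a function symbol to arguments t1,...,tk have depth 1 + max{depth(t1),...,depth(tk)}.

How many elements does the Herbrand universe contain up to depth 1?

Count level by level. With function symbols f2/3, f3/3, f1/1, the terms of depth ≤ k are the 2 constants together with each function applied to depth-≤(k−1) tuples, so N_k = 2 + N_{k-1}^3 + N_{k-1}^3 + N_{k-1}.
N_0 = 2
N_1 = 2 + 2^3 + 2^3 + 2 = 20

20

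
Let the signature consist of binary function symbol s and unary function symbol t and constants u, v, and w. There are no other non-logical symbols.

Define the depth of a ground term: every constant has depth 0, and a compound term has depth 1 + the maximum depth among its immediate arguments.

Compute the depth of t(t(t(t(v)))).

4

depth(t(v)) = 1 + depth(v) = 1 + 0 = 1
depth(t(t(v))) = 1 + depth(t(v)) = 1 + 1 = 2
depth(t(t(t(v)))) = 1 + depth(t(t(v))) = 1 + 2 = 3
depth(t(t(t(t(v))))) = 1 + depth(t(t(t(v)))) = 1 + 3 = 4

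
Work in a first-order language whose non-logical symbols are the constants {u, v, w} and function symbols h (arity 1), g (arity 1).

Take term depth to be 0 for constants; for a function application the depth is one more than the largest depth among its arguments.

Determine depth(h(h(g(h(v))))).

4

depth(h(v)) = 1 + depth(v) = 1 + 0 = 1
depth(g(h(v))) = 1 + depth(h(v)) = 1 + 1 = 2
depth(h(g(h(v)))) = 1 + depth(g(h(v))) = 1 + 2 = 3
depth(h(h(g(h(v))))) = 1 + depth(h(g(h(v)))) = 1 + 3 = 4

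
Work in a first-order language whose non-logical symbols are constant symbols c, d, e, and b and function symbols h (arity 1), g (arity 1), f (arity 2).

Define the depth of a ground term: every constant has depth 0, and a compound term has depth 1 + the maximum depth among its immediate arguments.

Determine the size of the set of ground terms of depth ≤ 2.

Let N_k count ground terms of depth at most k. Each non-constant term of depth ≤ k is some function symbol applied to depth-≤(k−1) arguments, giving N_k = 4 + N_{k-1} + N_{k-1} + N_{k-1}^2.
N_0 = 4
N_1 = 4 + 4 + 4 + 4^2 = 28
N_2 = 4 + 28 + 28 + 28^2 = 844

844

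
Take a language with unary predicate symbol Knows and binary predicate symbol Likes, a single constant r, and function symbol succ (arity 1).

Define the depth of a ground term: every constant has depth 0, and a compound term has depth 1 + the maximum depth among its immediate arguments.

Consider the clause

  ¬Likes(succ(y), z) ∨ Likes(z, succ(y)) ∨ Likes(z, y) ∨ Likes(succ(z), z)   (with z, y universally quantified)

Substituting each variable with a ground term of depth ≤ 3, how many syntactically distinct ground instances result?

Ground terms of depth ≤ 3:
  Write N_k for the number of ground terms of depth ≤ k. A term of depth ≤ k is either a constant or a function symbol applied to arguments of depth ≤ k−1, so N_k = 1 + N_{k-1}.
  N_0 = 1
  N_1 = 1 + 1 = 2
  N_2 = 1 + 2 = 3
  N_3 = 1 + 3 = 4
  Explicitly: r, succ(r), succ(succ(r)), succ(succ(succ(r))).
So there are 4 ground terms available for substitution.
The body mentions every one of the 2 quantified variables; since ground terms form a free algebra, no two substitutions collapse to the same formula.
Number of ground instances = 4^2 = 16.

16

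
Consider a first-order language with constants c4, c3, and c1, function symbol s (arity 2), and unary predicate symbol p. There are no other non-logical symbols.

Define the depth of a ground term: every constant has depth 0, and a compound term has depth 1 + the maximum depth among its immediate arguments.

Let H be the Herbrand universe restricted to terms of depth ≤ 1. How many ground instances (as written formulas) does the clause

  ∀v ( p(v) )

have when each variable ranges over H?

12

Ground terms of depth ≤ 1:
  Count level by level. With function symbols s/2, the terms of depth ≤ k are the 3 constants together with each function applied to depth-≤(k−1) tuples, so N_k = 3 + N_{k-1}^2.
  N_0 = 3
  N_1 = 3 + 3^2 = 12
  Explicitly: c4, c3, c1, s(c4, c4), s(c4, c3), s(c4, c1), s(c3, c4), s(c3, c3), s(c3, c1), s(c1, c4), s(c1, c3), s(c1, c1).
So there are 12 ground terms available for substitution.
There is 1 variable to instantiate (v),  occurring in at least one literal, so different choices give different ground instances.
Number of ground instances = 12.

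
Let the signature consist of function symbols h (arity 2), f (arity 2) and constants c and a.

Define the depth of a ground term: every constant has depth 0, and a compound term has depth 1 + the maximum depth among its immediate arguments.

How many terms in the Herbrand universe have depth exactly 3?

If N_k denotes the number of depth-≤k ground terms, the 2 constants give N_0 = 2, and each function symbol of arity r contributes N_{k-1}^r new terms at level k: N_k = 2 + N_{k-1}^2 + N_{k-1}^2.
N_0 = 2
N_1 = 2 + 2^2 + 2^2 = 10
N_2 = 2 + 10^2 + 10^2 = 202
N_3 = 2 + 202^2 + 202^2 = 81610
Terms of depth exactly 3: N_3 − N_2 = 81610 − 202 = 81408.

81408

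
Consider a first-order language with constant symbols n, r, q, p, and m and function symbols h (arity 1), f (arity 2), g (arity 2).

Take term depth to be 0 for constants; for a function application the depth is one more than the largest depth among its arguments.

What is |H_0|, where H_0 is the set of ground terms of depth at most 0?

5

Let N_k = |{terms of depth ≤ k}|. Then N_0 = 5 and N_k = 5 + N_{k-1} + N_{k-1}^2 + N_{k-1}^2 for k ≥ 1 (one summand per function symbol, arity giving the exponent).
N_0 = 5
Explicitly: n, r, q, p, m.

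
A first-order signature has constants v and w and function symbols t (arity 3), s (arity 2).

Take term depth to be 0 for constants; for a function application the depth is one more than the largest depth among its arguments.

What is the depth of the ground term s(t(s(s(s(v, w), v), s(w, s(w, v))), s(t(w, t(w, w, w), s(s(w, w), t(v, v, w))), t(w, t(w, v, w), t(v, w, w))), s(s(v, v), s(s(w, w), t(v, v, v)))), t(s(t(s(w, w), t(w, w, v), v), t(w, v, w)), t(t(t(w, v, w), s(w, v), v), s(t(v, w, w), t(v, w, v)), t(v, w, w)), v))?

depth(s(v, w)) = 1 + max(0, 0) = 1
depth(s(s(v, w), v)) = 1 + max(1, 0) = 2
depth(s(w, v)) = 1 + max(0, 0) = 1
depth(s(w, s(w, v))) = 1 + max(0, 1) = 2
depth(s(s(s(v, w), v), s(w, s(w, v)))) = 1 + max(2, 2) = 3
depth(t(w, w, w)) = 1 + max(0, 0, 0) = 1
depth(s(w, w)) = 1 + max(0, 0) = 1
depth(t(v, v, w)) = 1 + max(0, 0, 0) = 1
depth(s(s(w, w), t(v, v, w))) = 1 + max(1, 1) = 2
depth(t(w, t(w, w, w), s(s(w, w), t(v, v, w)))) = 1 + max(0, 1, 2) = 3
depth(t(w, v, w)) = 1 + max(0, 0, 0) = 1
depth(t(v, w, w)) = 1 + max(0, 0, 0) = 1
depth(t(w, t(w, v, w), t(v, w, w))) = 1 + max(0, 1, 1) = 2
depth(s(t(w, t(w, w, w), s(s(w, w), t(v, v, w))), t(w, t(w, v, w), t(v, w, w)))) = 1 + max(3, 2) = 4
depth(s(v, v)) = 1 + max(0, 0) = 1
depth(t(v, v, v)) = 1 + max(0, 0, 0) = 1
depth(s(s(w, w), t(v, v, v))) = 1 + max(1, 1) = 2
depth(s(s(v, v), s(s(w, w), t(v, v, v)))) = 1 + max(1, 2) = 3
depth(t(s(s(s(v, w), v), s(w, s(w, v))), s(t(w, t(w, w, w), s(s(w, w), t(v, v, w))), t(w, t(w, v, w), t(v, w, w))), s(s(v, v), s(s(w, w), t(v, v, v))))) = 1 + max(3, 4, 3) = 5
depth(t(w, w, v)) = 1 + max(0, 0, 0) = 1
depth(t(s(w, w), t(w, w, v), v)) = 1 + max(1, 1, 0) = 2
depth(s(t(s(w, w), t(w, w, v), v), t(w, v, w))) = 1 + max(2, 1) = 3
depth(t(t(w, v, w), s(w, v), v)) = 1 + max(1, 1, 0) = 2
depth(t(v, w, v)) = 1 + max(0, 0, 0) = 1
depth(s(t(v, w, w), t(v, w, v))) = 1 + max(1, 1) = 2
depth(t(t(t(w, v, w), s(w, v), v), s(t(v, w, w), t(v, w, v)), t(v, w, w))) = 1 + max(2, 2, 1) = 3
depth(t(s(t(s(w, w), t(w, w, v), v), t(w, v, w)), t(t(t(w, v, w), s(w, v), v), s(t(v, w, w), t(v, w, v)), t(v, w, w)), v)) = 1 + max(3, 3, 0) = 4
depth(s(t(s(s(s(v, w), v), s(w, s(w, v))), s(t(w, t(w, w, w), s(s(w, w), t(v, v, w))), t(w, t(w, v, w), t(v, w, w))), s(s(v, v), s(s(w, w), t(v, v, v)))), t(s(t(s(w, w), t(w, w, v), v), t(w, v, w)), t(t(t(w, v, w), s(w, v), v), s(t(v, w, w), t(v, w, v)), t(v, w, w)), v))) = 1 + max(5, 4) = 6

6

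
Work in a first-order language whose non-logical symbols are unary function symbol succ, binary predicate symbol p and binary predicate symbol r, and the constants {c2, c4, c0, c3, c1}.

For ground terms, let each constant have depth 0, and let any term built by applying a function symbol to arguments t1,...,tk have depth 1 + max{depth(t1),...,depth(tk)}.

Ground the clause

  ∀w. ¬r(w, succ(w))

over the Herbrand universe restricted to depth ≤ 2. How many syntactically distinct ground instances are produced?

Ground terms of depth ≤ 2:
  If N_k denotes the number of depth-≤k ground terms, the 5 constants give N_0 = 5, and each function symbol of arity r contributes N_{k-1}^r new terms at level k: N_k = 5 + N_{k-1}.
  N_0 = 5
  N_1 = 5 + 5 = 10
  N_2 = 5 + 10 = 15
So there are 15 ground terms available for substitution.
The clause has 1 distinct variable (w), which appears in the body. In the free term algebra distinct substitutions yield syntactically distinct ground instances.
Number of ground instances = 15.

15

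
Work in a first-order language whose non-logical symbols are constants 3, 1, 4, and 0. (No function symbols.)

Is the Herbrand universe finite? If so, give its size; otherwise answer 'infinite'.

4

There are no function symbols, so every ground term is one of the 4 constants.
The Herbrand universe is {3, 1, 4, 0}, which is finite with 4 elements.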